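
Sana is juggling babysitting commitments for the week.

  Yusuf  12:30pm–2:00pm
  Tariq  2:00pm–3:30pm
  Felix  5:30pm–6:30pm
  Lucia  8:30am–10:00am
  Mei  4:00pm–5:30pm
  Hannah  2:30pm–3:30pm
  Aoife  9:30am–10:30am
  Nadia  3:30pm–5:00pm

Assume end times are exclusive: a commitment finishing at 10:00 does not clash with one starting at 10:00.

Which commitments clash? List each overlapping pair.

Sorted by start: Lucia, Aoife, Yusuf, Tariq, Hannah, Nadia, Mei, Felix.
Aoife starts before Lucia ends → Lucia and Aoife overlap.
Yusuf starts after Lucia ends — done with Lucia.
Yusuf starts after Aoife ends — done with Aoife.
Tariq starts exactly when Yusuf ends (back-to-back, no overlap) — done with Yusuf.
Hannah starts before Tariq ends → Tariq and Hannah overlap.
Nadia starts exactly when Tariq ends (back-to-back, no overlap) — done with Tariq.
Nadia starts exactly when Hannah ends (back-to-back, no overlap) — done with Hannah.
Mei starts before Nadia ends → Nadia and Mei overlap.
Felix starts after Nadia ends.
Felix starts exactly when Mei ends (back-to-back, no overlap).

Aoife & Lucia, Hannah & Tariq, Mei & Nadia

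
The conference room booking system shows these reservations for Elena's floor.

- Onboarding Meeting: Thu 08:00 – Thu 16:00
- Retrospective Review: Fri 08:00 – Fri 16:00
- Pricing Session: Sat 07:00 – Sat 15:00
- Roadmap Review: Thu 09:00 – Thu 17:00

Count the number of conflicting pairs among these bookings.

Sorted by start: Onboarding Meeting, Roadmap Review, Retrospective Review, Pricing Session.
Roadmap Review starts before Onboarding Meeting ends → Onboarding Meeting and Roadmap Review overlap.
Retrospective Review starts after Onboarding Meeting ends, so nothing later overlaps Onboarding Meeting either.
Retrospective Review starts after Roadmap Review ends, so nothing later overlaps Roadmap Review either.
Pricing Session starts after Retrospective Review ends.
Overlapping pairs: Onboarding Meeting & Roadmap Review — 1 in total.

1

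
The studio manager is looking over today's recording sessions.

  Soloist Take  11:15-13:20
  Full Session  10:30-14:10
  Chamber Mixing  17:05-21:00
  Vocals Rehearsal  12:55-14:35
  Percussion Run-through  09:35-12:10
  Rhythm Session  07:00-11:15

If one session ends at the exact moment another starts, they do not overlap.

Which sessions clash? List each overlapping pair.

Full Session & Percussion Run-through, Full Session & Rhythm Session, Full Session & Soloist Take, Full Session & Vocals Rehearsal, Percussion Run-through & Rhythm Session, Percussion Run-through & Soloist Take, Soloist Take & Vocals Rehearsal

Two intervals overlap when each starts before the other ends.
Sorted by start: Rhythm Session, Percussion Run-through, Full Session, Soloist Take, Vocals Rehearsal, Chamber Mixing.
Percussion Run-through starts before Rhythm Session ends → Rhythm Session and Percussion Run-through overlap.
Full Session starts before Rhythm Session ends → Rhythm Session and Full Session overlap.
Soloist Take starts exactly when Rhythm Session ends (back-to-back, no overlap), so Rhythm Session has no further overlaps.
Full Session starts before Percussion Run-through ends → Percussion Run-through and Full Session overlap.
Soloist Take starts before Percussion Run-through ends → Percussion Run-through and Soloist Take overlap.
Vocals Rehearsal starts after Percussion Run-through ends, so Percussion Run-through has no further overlaps.
Soloist Take starts before Full Session ends → Full Session and Soloist Take overlap.
Vocals Rehearsal starts before Full Session ends → Full Session and Vocals Rehearsal overlap.
Chamber Mixing starts after Full Session ends.
Vocals Rehearsal starts before Soloist Take ends → Soloist Take and Vocals Rehearsal overlap.
Chamber Mixing starts after Soloist Take ends.
Chamber Mixing starts after Vocals Rehearsal ends.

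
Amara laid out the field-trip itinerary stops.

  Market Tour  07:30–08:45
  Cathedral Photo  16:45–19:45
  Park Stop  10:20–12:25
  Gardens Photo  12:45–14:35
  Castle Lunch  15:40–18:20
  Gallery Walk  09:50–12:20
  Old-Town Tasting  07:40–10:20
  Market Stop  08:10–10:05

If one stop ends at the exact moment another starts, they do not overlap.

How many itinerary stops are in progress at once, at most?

3

Sweep the timeline, counting +1 at each start and −1 at each end (ends before starts at a tie):
07:30 start Market Tour → 1
07:40 start Old-Town Tasting → 2
08:10 start Market Stop → 3
08:45 end Market Tour → 2
09:50 start Gallery Walk → 3
10:05 end Market Stop → 2
10:20 end Old-Town Tasting → 1
10:20 start Park Stop → 2
12:20 end Gallery Walk → 1
12:25 end Park Stop → 0
12:45 start Gardens Photo → 1
14:35 end Gardens Photo → 0
15:40 start Castle Lunch → 1
16:45 start Cathedral Photo → 2
18:20 end Castle Lunch → 1
19:45 end Cathedral Photo → 0
Peak is 3, at 08:10 (Market Stop, Market Tour, Old-Town Tasting).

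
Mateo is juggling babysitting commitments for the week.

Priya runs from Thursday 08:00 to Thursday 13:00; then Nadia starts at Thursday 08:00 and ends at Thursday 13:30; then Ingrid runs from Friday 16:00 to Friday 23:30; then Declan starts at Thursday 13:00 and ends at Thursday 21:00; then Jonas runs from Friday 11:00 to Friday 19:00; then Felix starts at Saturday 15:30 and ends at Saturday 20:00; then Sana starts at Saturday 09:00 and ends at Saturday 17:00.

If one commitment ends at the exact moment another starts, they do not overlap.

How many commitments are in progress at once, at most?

Sweep the timeline, counting +1 at each start and −1 at each end (ends before starts at a tie):
Thursday 08:00 start Nadia → 1
Thursday 08:00 start Priya → 2
Thursday 13:00 end Priya → 1
Thursday 13:00 start Declan → 2
Thursday 13:30 end Nadia → 1
Thursday 21:00 end Declan → 0
Friday 11:00 start Jonas → 1
Friday 16:00 start Ingrid → 2
Friday 19:00 end Jonas → 1
Friday 23:30 end Ingrid → 0
Saturday 09:00 start Sana → 1
Saturday 15:30 start Felix → 2
Saturday 17:00 end Sana → 1
Saturday 20:00 end Felix → 0
Peak is 2, at Thursday 08:00 (Nadia, Priya).

2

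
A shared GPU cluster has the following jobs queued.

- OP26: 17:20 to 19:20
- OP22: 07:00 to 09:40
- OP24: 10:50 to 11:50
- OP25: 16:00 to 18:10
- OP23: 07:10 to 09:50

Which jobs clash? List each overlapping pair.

Sorted by start: OP22, OP23, OP24, OP25, OP26.
OP23 starts before OP22 ends → OP22 and OP23 overlap.
OP24 starts after OP22 ends, so nothing later overlaps OP22 either.
OP24 starts after OP23 ends, so nothing later overlaps OP23 either.
OP25 starts after OP24 ends, so nothing later overlaps OP24 either.
OP26 starts before OP25 ends → OP25 and OP26 overlap.

OP22 & OP23, OP25 & OP26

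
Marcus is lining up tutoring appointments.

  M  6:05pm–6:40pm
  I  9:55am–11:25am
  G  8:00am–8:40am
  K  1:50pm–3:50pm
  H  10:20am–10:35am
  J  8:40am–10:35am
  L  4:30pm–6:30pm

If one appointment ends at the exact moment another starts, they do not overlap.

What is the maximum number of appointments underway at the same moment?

3

Walk through starts and ends in time order (an end at T is processed before a start at T):
8:00am start G → 1
8:40am end G → 0
8:40am start J → 1
9:55am start I → 2
10:20am start H → 3
10:35am end H → 2
10:35am end J → 1
11:25am end I → 0
1:50pm start K → 1
3:50pm end K → 0
4:30pm start L → 1
6:05pm start M → 2
6:30pm end L → 1
6:40pm end M → 0
Peak is 3, at 10:20am (H, I, J).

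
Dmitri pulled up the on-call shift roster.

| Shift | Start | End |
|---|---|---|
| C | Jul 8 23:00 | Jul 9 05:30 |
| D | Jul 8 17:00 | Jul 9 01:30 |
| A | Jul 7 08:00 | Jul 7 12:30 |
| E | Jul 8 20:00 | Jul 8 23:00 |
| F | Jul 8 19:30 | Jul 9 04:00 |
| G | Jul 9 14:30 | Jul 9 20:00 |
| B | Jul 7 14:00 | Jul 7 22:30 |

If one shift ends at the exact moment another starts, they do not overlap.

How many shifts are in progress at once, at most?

3

Sort all start/end points and keep a running count:
Jul 7 08:00 start A → 1
Jul 7 12:30 end A → 0
Jul 7 14:00 start B → 1
Jul 7 22:30 end B → 0
Jul 8 17:00 start D → 1
Jul 8 19:30 start F → 2
Jul 8 20:00 start E → 3
Jul 8 23:00 end E → 2
Jul 8 23:00 start C → 3
Jul 9 01:30 end D → 2
Jul 9 04:00 end F → 1
Jul 9 05:30 end C → 0
Jul 9 14:30 start G → 1
Jul 9 20:00 end G → 0
Peak is 3, at Jul 8 20:00 (D, E, F).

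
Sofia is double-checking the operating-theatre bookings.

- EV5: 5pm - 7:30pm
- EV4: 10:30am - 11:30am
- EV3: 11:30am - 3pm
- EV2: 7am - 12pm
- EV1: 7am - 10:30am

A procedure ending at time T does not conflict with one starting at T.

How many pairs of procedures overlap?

3

Two intervals overlap when each starts before the other ends.
Sorted by start: EV1, EV2, EV4, EV3, EV5.
EV2 starts before EV1 ends → EV1 and EV2 overlap.
EV4 starts exactly when EV1 ends (back-to-back, no overlap), so EV1 has no further overlaps.
EV4 starts before EV2 ends → EV2 and EV4 overlap.
EV3 starts before EV2 ends → EV2 and EV3 overlap.
EV5 starts after EV2 ends.
EV3 starts exactly when EV4 ends (back-to-back, no overlap), so EV4 has no further overlaps.
EV5 starts after EV3 ends.
Overlapping pairs: EV1 & EV2, EV2 & EV3, EV2 & EV4 — 3 in total.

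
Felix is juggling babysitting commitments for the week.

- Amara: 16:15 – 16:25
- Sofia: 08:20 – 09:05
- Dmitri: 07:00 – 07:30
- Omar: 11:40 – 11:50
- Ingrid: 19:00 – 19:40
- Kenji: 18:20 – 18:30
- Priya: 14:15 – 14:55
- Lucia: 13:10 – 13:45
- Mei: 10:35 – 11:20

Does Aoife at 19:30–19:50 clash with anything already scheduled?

Yes — it overlaps Ingrid

Dmitri: ends 07:30 at or before Aoife starts 19:30 → clear.
Sofia: ends 09:05 at or before Aoife starts 19:30 → clear.
Mei: ends 11:20 at or before Aoife starts 19:30 → clear.
Omar: ends 11:50 at or before Aoife starts 19:30 → clear.
Lucia: ends 13:45 at or before Aoife starts 19:30 → clear.
Priya: ends 14:55 at or before Aoife starts 19:30 → clear.
Amara: ends 16:25 at or before Aoife starts 19:30 → clear.
Kenji: ends 18:30 at or before Aoife starts 19:30 → clear.
Ingrid: starts 19:00 before Aoife ends 19:50, and ends 19:40 after Aoife starts 19:30 → overlap.
Aoife overlaps Ingrid.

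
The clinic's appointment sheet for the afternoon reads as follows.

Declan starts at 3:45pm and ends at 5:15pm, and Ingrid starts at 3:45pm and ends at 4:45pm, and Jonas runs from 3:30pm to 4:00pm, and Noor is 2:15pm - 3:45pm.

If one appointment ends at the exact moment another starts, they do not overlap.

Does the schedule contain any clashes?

Sorted by start: Noor, Jonas, Ingrid, Declan.
Jonas starts before Noor ends → Noor and Jonas overlap.
That's a conflict, so the schedule is not conflict-free.

Yes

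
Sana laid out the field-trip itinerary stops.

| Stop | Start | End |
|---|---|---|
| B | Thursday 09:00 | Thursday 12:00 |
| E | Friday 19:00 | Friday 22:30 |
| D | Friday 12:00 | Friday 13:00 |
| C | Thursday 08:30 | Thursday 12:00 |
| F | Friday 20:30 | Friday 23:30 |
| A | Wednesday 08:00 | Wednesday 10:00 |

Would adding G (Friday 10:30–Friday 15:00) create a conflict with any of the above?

Yes — it overlaps D

A: ends Wednesday 10:00 at or before G starts Friday 10:30 → clear.
C: ends Thursday 12:00 at or before G starts Friday 10:30 → clear.
B: ends Thursday 12:00 at or before G starts Friday 10:30 → clear.
D: starts Friday 12:00 before G ends Friday 15:00, and ends Friday 13:00 after G starts Friday 10:30 → overlap.
E: starts Friday 19:00 at or after G ends Friday 15:00 → clear.
F: starts Friday 20:30 at or after G ends Friday 15:00 → clear.
G overlaps D.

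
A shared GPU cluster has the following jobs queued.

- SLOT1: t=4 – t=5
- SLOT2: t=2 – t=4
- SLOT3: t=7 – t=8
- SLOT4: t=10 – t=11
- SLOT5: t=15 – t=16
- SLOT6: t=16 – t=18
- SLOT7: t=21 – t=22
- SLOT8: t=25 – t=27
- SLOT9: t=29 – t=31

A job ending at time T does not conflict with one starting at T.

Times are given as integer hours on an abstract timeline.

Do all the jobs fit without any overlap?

Two intervals overlap when each starts before the other ends.
Sorted by start: SLOT2, SLOT1, SLOT3, SLOT4, SLOT5, SLOT6, SLOT7, SLOT8, SLOT9.
SLOT1 starts exactly when SLOT2 ends (back-to-back, no overlap), so nothing later overlaps SLOT2 either.
SLOT3 starts after SLOT1 ends, so nothing later overlaps SLOT1 either.
SLOT4 starts after SLOT3 ends, so nothing later overlaps SLOT3 either.
SLOT5 starts after SLOT4 ends, so nothing later overlaps SLOT4 either.
SLOT6 starts exactly when SLOT5 ends (back-to-back, no overlap), so nothing later overlaps SLOT5 either.
SLOT7 starts after SLOT6 ends, so nothing later overlaps SLOT6 either.
SLOT8 starts after SLOT7 ends, so nothing later overlaps SLOT7 either.
SLOT9 starts after SLOT8 ends.
Every pair is clear; the schedule has no overlaps.

Yes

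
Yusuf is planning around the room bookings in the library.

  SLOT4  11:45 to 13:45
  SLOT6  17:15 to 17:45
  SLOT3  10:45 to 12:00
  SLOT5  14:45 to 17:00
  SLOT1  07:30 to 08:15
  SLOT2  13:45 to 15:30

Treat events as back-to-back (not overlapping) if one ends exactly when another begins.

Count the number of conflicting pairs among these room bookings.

2

Sorted by start: SLOT1, SLOT3, SLOT4, SLOT2, SLOT5, SLOT6.
SLOT3 starts after SLOT1 ends — done with SLOT1.
SLOT4 starts before SLOT3 ends → SLOT3 and SLOT4 overlap.
SLOT2 starts after SLOT3 ends — done with SLOT3.
SLOT2 starts exactly when SLOT4 ends (back-to-back, no overlap) — done with SLOT4.
SLOT5 starts before SLOT2 ends → SLOT2 and SLOT5 overlap.
SLOT6 starts after SLOT2 ends.
SLOT6 starts after SLOT5 ends.
Overlapping pairs: SLOT2 & SLOT5, SLOT3 & SLOT4 — 2 in total.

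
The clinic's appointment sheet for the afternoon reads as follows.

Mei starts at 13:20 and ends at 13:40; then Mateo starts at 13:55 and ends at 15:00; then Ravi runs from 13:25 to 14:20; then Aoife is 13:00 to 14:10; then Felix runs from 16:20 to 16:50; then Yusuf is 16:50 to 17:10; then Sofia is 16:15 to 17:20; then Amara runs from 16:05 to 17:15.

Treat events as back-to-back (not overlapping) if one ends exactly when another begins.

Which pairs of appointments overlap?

Sorted by start: Aoife, Mei, Ravi, Mateo, Amara, Sofia, Felix, Yusuf.
Mei starts before Aoife ends → Aoife and Mei overlap.
Ravi starts before Aoife ends → Aoife and Ravi overlap.
Mateo starts before Aoife ends → Aoife and Mateo overlap.
Amara starts after Aoife ends, so nothing later overlaps Aoife either.
Ravi starts before Mei ends → Mei and Ravi overlap.
Mateo starts after Mei ends, so nothing later overlaps Mei either.
Mateo starts before Ravi ends → Ravi and Mateo overlap.
Amara starts after Ravi ends, so nothing later overlaps Ravi either.
Amara starts after Mateo ends, so nothing later overlaps Mateo either.
Sofia starts before Amara ends → Amara and Sofia overlap.
Felix starts before Amara ends → Amara and Felix overlap.
Yusuf starts before Amara ends → Amara and Yusuf overlap.
Felix starts before Sofia ends → Sofia and Felix overlap.
Yusuf starts before Sofia ends → Sofia and Yusuf overlap.
Yusuf starts exactly when Felix ends (back-to-back, no overlap).

Amara & Felix, Amara & Sofia, Amara & Yusuf, Aoife & Mateo, Aoife & Mei, Aoife & Ravi, Felix & Sofia, Mateo & Ravi, Mei & Ravi, Sofia & Yusuf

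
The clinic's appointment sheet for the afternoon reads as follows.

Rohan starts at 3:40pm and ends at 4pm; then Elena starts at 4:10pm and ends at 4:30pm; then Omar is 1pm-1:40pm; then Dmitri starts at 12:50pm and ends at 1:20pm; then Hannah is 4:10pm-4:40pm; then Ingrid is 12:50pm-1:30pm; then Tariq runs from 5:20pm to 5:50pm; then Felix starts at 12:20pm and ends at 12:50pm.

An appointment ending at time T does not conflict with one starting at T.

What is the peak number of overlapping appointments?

3

Sweep the timeline, counting +1 at each start and −1 at each end (ends before starts at a tie):
12:20pm start Felix → 1
12:50pm end Felix → 0
12:50pm start Dmitri → 1
12:50pm start Ingrid → 2
1pm start Omar → 3
1:20pm end Dmitri → 2
1:30pm end Ingrid → 1
1:40pm end Omar → 0
3:40pm start Rohan → 1
4pm end Rohan → 0
4:10pm start Elena → 1
4:10pm start Hannah → 2
4:30pm end Elena → 1
4:40pm end Hannah → 0
5:20pm start Tariq → 1
5:50pm end Tariq → 0
Peak is 3, at 1pm (Dmitri, Ingrid, Omar).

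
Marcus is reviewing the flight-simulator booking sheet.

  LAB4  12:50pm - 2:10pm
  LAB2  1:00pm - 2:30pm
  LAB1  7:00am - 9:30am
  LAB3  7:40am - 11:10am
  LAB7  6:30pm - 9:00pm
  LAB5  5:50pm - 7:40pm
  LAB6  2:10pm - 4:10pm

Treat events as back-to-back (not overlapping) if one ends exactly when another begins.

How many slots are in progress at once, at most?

Sort all start/end points and keep a running count:
7:00am start LAB1 → 1
7:40am start LAB3 → 2
9:30am end LAB1 → 1
11:10am end LAB3 → 0
12:50pm start LAB4 → 1
1:00pm start LAB2 → 2
2:10pm end LAB4 → 1
2:10pm start LAB6 → 2
2:30pm end LAB2 → 1
4:10pm end LAB6 → 0
5:50pm start LAB5 → 1
6:30pm start LAB7 → 2
7:40pm end LAB5 → 1
9:00pm end LAB7 → 0
Peak is 2, at 7:40am (LAB1, LAB3).

2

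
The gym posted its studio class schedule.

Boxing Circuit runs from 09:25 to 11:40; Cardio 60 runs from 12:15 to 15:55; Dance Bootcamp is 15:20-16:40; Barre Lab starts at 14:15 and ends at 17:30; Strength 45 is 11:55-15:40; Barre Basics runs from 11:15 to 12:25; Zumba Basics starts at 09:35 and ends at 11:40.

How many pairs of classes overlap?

11

Two intervals overlap when each starts before the other ends.
Sorted by start: Boxing Circuit, Zumba Basics, Barre Basics, Strength 45, Cardio 60, Barre Lab, Dance Bootcamp.
Zumba Basics starts before Boxing Circuit ends → Boxing Circuit and Zumba Basics overlap.
Barre Basics starts before Boxing Circuit ends → Boxing Circuit and Barre Basics overlap.
Strength 45 starts after Boxing Circuit ends, so Boxing Circuit has no further overlaps.
Barre Basics starts before Zumba Basics ends → Zumba Basics and Barre Basics overlap.
Strength 45 starts after Zumba Basics ends, so Zumba Basics has no further overlaps.
Strength 45 starts before Barre Basics ends → Barre Basics and Strength 45 overlap.
Cardio 60 starts before Barre Basics ends → Barre Basics and Cardio 60 overlap.
Barre Lab starts after Barre Basics ends, so Barre Basics has no further overlaps.
Cardio 60 starts before Strength 45 ends → Strength 45 and Cardio 60 overlap.
Barre Lab starts before Strength 45 ends → Strength 45 and Barre Lab overlap.
Dance Bootcamp starts before Strength 45 ends → Strength 45 and Dance Bootcamp overlap.
Barre Lab starts before Cardio 60 ends → Cardio 60 and Barre Lab overlap.
Dance Bootcamp starts before Cardio 60 ends → Cardio 60 and Dance Bootcamp overlap.
Dance Bootcamp starts before Barre Lab ends → Barre Lab and Dance Bootcamp overlap.
Overlapping pairs: Barre Basics & Boxing Circuit, Barre Basics & Cardio 60, Barre Basics & Strength 45, Barre Basics & Zumba Basics, Barre Lab & Cardio 60, Barre Lab & Dance Bootcamp, Barre Lab & Strength 45, Boxing Circuit & Zumba Basics, Cardio 60 & Dance Bootcamp, Cardio 60 & Strength 45, Dance Bootcamp & Strength 45 — 11 in total.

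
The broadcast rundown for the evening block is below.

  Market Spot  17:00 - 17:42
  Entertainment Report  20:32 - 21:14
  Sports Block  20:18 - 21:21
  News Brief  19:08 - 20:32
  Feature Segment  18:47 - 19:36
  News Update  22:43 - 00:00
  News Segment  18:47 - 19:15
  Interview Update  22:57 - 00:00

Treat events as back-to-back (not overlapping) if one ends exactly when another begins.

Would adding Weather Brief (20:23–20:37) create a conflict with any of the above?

Market Spot: ends 17:42 at or before Weather Brief starts 20:23 → clear.
Feature Segment: ends 19:36 at or before Weather Brief starts 20:23 → clear.
News Segment: ends 19:15 at or before Weather Brief starts 20:23 → clear.
News Brief: starts 19:08 before Weather Brief ends 20:37, and ends 20:32 after Weather Brief starts 20:23 → overlap.
Sports Block: starts 20:18 before Weather Brief ends 20:37, and ends 21:21 after Weather Brief starts 20:23 → overlap.
Entertainment Report: starts 20:32 before Weather Brief ends 20:37, and ends 21:14 after Weather Brief starts 20:23 → overlap.
News Update: starts 22:43 at or after Weather Brief ends 20:37 → clear.
Interview Update: starts 22:57 at or after Weather Brief ends 20:37 → clear.
Weather Brief overlaps Entertainment Report, News Brief, Sports Block.

Yes — it overlaps Entertainment Report, News Brief, Sports Block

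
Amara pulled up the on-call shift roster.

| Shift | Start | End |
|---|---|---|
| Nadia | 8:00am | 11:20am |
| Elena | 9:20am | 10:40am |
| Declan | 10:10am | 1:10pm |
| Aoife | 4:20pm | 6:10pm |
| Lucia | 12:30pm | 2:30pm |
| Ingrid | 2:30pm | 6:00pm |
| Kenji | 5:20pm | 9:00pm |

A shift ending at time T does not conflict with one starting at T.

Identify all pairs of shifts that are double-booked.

Sorted by start: Nadia, Elena, Declan, Lucia, Ingrid, Aoife, Kenji.
Elena starts before Nadia ends → Nadia and Elena overlap.
Declan starts before Nadia ends → Nadia and Declan overlap.
Lucia starts after Nadia ends, so Nadia has no further overlaps.
Declan starts before Elena ends → Elena and Declan overlap.
Lucia starts after Elena ends, so Elena has no further overlaps.
Lucia starts before Declan ends → Declan and Lucia overlap.
Ingrid starts after Declan ends, so Declan has no further overlaps.
Ingrid starts exactly when Lucia ends (back-to-back, no overlap), so Lucia has no further overlaps.
Aoife starts before Ingrid ends → Ingrid and Aoife overlap.
Kenji starts before Ingrid ends → Ingrid and Kenji overlap.
Kenji starts before Aoife ends → Aoife and Kenji overlap.

Aoife & Ingrid, Aoife & Kenji, Declan & Elena, Declan & Lucia, Declan & Nadia, Elena & Nadia, Ingrid & Kenji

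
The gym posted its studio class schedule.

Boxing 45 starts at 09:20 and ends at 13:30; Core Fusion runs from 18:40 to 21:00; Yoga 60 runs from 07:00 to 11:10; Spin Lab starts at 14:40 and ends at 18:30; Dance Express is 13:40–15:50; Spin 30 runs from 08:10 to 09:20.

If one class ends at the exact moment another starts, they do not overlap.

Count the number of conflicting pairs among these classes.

3

Sorted by start: Yoga 60, Spin 30, Boxing 45, Dance Express, Spin Lab, Core Fusion.
Spin 30 starts before Yoga 60 ends → Yoga 60 and Spin 30 overlap.
Boxing 45 starts before Yoga 60 ends → Yoga 60 and Boxing 45 overlap.
Dance Express starts after Yoga 60 ends, so Yoga 60 has no further overlaps.
Boxing 45 starts exactly when Spin 30 ends (back-to-back, no overlap), so Spin 30 has no further overlaps.
Dance Express starts after Boxing 45 ends, so Boxing 45 has no further overlaps.
Spin Lab starts before Dance Express ends → Dance Express and Spin Lab overlap.
Core Fusion starts after Dance Express ends.
Core Fusion starts after Spin Lab ends.
Overlapping pairs: Boxing 45 & Yoga 60, Dance Express & Spin Lab, Spin 30 & Yoga 60 — 3 in total.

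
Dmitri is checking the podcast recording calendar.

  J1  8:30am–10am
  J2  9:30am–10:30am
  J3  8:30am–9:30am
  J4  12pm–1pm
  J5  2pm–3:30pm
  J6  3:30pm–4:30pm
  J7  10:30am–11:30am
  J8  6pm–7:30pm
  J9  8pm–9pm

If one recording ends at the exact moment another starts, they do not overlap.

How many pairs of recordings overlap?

2

Check each pair: they overlap iff neither finishes before the other starts.
Sorted by start: J1, J3, J2, J7, J4, J5, J6, J8, J9.
J3 starts before J1 ends → J1 and J3 overlap.
J2 starts before J1 ends → J1 and J2 overlap.
J7 starts after J1 ends, so J1 has no further overlaps.
J2 starts exactly when J3 ends (back-to-back, no overlap), so J3 has no further overlaps.
J7 starts exactly when J2 ends (back-to-back, no overlap), so J2 has no further overlaps.
J4 starts after J7 ends, so J7 has no further overlaps.
J5 starts after J4 ends, so J4 has no further overlaps.
J6 starts exactly when J5 ends (back-to-back, no overlap), so J5 has no further overlaps.
J8 starts after J6 ends, so J6 has no further overlaps.
J9 starts after J8 ends.
Overlapping pairs: J1 & J2, J1 & J3 — 2 in total.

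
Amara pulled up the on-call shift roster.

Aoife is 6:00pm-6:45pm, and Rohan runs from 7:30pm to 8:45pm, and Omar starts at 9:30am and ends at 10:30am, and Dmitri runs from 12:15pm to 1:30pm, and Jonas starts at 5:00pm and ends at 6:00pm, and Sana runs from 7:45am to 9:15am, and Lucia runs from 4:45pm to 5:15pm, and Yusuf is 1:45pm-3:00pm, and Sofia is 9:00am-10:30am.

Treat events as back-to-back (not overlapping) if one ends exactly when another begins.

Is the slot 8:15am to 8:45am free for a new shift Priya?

No — it overlaps Sana

Sana: starts 7:45am before Priya ends 8:45am, and ends 9:15am after Priya starts 8:15am → overlap.
Sofia: starts 9:00am at or after Priya ends 8:45am → clear.
Omar: starts 9:30am at or after Priya ends 8:45am → clear.
Dmitri: starts 12:15pm at or after Priya ends 8:45am → clear.
Yusuf: starts 1:45pm at or after Priya ends 8:45am → clear.
Lucia: starts 4:45pm at or after Priya ends 8:45am → clear.
Jonas: starts 5:00pm at or after Priya ends 8:45am → clear.
Aoife: starts 6:00pm at or after Priya ends 8:45am → clear.
Rohan: starts 7:30pm at or after Priya ends 8:45am → clear.
Priya overlaps Sana.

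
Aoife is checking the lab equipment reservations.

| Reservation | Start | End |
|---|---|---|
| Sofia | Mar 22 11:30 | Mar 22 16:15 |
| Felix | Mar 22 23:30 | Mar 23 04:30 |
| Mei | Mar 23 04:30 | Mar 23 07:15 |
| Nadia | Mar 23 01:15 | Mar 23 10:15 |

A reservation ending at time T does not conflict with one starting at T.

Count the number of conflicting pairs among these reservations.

Sorted by start: Sofia, Felix, Nadia, Mei.
Felix starts after Sofia ends, so nothing later overlaps Sofia either.
Nadia starts before Felix ends → Felix and Nadia overlap.
Mei starts exactly when Felix ends (back-to-back, no overlap).
Mei starts before Nadia ends → Nadia and Mei overlap.
Overlapping pairs: Felix & Nadia, Mei & Nadia — 2 in total.

2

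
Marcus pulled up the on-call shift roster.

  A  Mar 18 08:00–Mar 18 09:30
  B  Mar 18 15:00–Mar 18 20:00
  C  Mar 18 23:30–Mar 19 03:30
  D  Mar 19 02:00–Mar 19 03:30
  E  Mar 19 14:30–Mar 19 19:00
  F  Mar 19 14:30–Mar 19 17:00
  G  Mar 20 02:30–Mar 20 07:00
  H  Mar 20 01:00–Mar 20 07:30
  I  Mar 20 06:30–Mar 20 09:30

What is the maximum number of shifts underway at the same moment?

Walk through starts and ends in time order (an end at T is processed before a start at T):
Mar 18 08:00 start A → 1
Mar 18 09:30 end A → 0
Mar 18 15:00 start B → 1
Mar 18 20:00 end B → 0
Mar 18 23:30 start C → 1
Mar 19 02:00 start D → 2
Mar 19 03:30 end C → 1
Mar 19 03:30 end D → 0
Mar 19 14:30 start E → 1
Mar 19 14:30 start F → 2
Mar 19 17:00 end F → 1
Mar 19 19:00 end E → 0
Mar 20 01:00 start H → 1
Mar 20 02:30 start G → 2
Mar 20 06:30 start I → 3
Mar 20 07:00 end G → 2
Mar 20 07:30 end H → 1
Mar 20 09:30 end I → 0
Peak is 3, at Mar 20 06:30 (G, H, I).

3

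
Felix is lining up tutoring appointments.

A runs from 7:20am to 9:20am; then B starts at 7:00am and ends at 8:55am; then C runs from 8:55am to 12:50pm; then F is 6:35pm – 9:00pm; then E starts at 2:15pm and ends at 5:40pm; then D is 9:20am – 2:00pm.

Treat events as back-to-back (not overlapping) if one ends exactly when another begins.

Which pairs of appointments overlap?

Two intervals overlap when each starts before the other ends.
Sorted by start: B, A, C, D, E, F.
A starts before B ends → B and A overlap.
C starts exactly when B ends (back-to-back, no overlap) — done with B.
C starts before A ends → A and C overlap.
D starts exactly when A ends (back-to-back, no overlap) — done with A.
D starts before C ends → C and D overlap.
E starts after C ends — done with C.
E starts after D ends — done with D.
F starts after E ends.

A & B, A & C, C & D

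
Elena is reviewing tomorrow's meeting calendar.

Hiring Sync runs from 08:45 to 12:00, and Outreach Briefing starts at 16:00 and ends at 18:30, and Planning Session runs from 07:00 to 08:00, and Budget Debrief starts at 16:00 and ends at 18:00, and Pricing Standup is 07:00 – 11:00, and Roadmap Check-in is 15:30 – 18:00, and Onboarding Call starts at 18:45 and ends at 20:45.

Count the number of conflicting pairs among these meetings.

Two intervals overlap when each starts before the other ends.
Sorted by start: Pricing Standup, Planning Session, Hiring Sync, Roadmap Check-in, Outreach Briefing, Budget Debrief, Onboarding Call.
Planning Session starts before Pricing Standup ends → Pricing Standup and Planning Session overlap.
Hiring Sync starts before Pricing Standup ends → Pricing Standup and Hiring Sync overlap.
Roadmap Check-in starts after Pricing Standup ends, so Pricing Standup has no further overlaps.
Hiring Sync starts after Planning Session ends, so Planning Session has no further overlaps.
Roadmap Check-in starts after Hiring Sync ends, so Hiring Sync has no further overlaps.
Outreach Briefing starts before Roadmap Check-in ends → Roadmap Check-in and Outreach Briefing overlap.
Budget Debrief starts before Roadmap Check-in ends → Roadmap Check-in and Budget Debrief overlap.
Onboarding Call starts after Roadmap Check-in ends.
Budget Debrief starts before Outreach Briefing ends → Outreach Briefing and Budget Debrief overlap.
Onboarding Call starts after Outreach Briefing ends.
Onboarding Call starts after Budget Debrief ends.
Overlapping pairs: Budget Debrief & Outreach Briefing, Budget Debrief & Roadmap Check-in, Hiring Sync & Pricing Standup, Outreach Briefing & Roadmap Check-in, Planning Session & Pricing Standup — 5 in total.

5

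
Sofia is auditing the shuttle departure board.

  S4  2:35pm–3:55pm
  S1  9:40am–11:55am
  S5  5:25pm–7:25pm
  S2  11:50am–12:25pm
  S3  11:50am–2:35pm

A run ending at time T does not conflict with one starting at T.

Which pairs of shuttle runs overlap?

Sorted by start: S1, S2, S3, S4, S5.
S2 starts before S1 ends → S1 and S2 overlap.
S3 starts before S1 ends → S1 and S3 overlap.
S4 starts after S1 ends — done with S1.
S3 starts before S2 ends → S2 and S3 overlap.
S4 starts after S2 ends — done with S2.
S4 starts exactly when S3 ends (back-to-back, no overlap) — done with S3.
S5 starts after S4 ends.

S1 & S2, S1 & S3, S2 & S3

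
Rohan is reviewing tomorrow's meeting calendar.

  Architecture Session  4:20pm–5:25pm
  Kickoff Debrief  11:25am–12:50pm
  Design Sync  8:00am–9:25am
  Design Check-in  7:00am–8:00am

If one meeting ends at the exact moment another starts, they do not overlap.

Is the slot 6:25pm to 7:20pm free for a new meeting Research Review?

Yes — the slot is free

Design Check-in: ends 8:00am at or before Research Review starts 6:25pm → clear.
Design Sync: ends 9:25am at or before Research Review starts 6:25pm → clear.
Kickoff Debrief: ends 12:50pm at or before Research Review starts 6:25pm → clear.
Architecture Session: ends 5:25pm at or before Research Review starts 6:25pm → clear.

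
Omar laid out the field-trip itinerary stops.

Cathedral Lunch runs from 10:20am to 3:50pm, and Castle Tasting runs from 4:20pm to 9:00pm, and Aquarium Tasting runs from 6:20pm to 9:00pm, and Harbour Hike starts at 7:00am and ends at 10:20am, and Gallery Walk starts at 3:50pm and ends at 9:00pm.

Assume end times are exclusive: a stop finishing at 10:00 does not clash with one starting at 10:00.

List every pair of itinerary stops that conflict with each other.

Aquarium Tasting & Castle Tasting, Aquarium Tasting & Gallery Walk, Castle Tasting & Gallery Walk

Sorted by start: Harbour Hike, Cathedral Lunch, Gallery Walk, Castle Tasting, Aquarium Tasting.
Cathedral Lunch starts exactly when Harbour Hike ends (back-to-back, no overlap); Harbour Hike is clear from here.
Gallery Walk starts exactly when Cathedral Lunch ends (back-to-back, no overlap); Cathedral Lunch is clear from here.
Castle Tasting starts before Gallery Walk ends → Gallery Walk and Castle Tasting overlap.
Aquarium Tasting starts before Gallery Walk ends → Gallery Walk and Aquarium Tasting overlap.
Aquarium Tasting starts before Castle Tasting ends → Castle Tasting and Aquarium Tasting overlap.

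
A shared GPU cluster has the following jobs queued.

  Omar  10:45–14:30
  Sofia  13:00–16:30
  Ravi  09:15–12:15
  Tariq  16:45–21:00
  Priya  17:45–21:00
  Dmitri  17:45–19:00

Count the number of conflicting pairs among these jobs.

Check each pair: they overlap iff neither finishes before the other starts.
Sorted by start: Ravi, Omar, Sofia, Tariq, Priya, Dmitri.
Omar starts before Ravi ends → Ravi and Omar overlap.
Sofia starts after Ravi ends; Ravi is clear from here.
Sofia starts before Omar ends → Omar and Sofia overlap.
Tariq starts after Omar ends; Omar is clear from here.
Tariq starts after Sofia ends; Sofia is clear from here.
Priya starts before Tariq ends → Tariq and Priya overlap.
Dmitri starts before Tariq ends → Tariq and Dmitri overlap.
Dmitri starts before Priya ends → Priya and Dmitri overlap.
Overlapping pairs: Dmitri & Priya, Dmitri & Tariq, Omar & Ravi, Omar & Sofia, Priya & Tariq — 5 in total.

5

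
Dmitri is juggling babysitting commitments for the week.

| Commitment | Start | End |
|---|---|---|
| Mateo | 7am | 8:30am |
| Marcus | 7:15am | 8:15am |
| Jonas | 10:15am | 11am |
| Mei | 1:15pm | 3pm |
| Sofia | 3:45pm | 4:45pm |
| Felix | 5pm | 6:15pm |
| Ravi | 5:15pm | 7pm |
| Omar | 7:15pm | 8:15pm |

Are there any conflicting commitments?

Sorted by start: Mateo, Marcus, Jonas, Mei, Sofia, Felix, Ravi, Omar.
Marcus starts before Mateo ends → Mateo and Marcus overlap.
That's a conflict, so the schedule is not conflict-free.

Yes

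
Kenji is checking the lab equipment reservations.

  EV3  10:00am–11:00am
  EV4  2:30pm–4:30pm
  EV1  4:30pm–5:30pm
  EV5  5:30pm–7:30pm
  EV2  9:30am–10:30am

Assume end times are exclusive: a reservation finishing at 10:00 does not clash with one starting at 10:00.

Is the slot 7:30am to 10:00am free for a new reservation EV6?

No — it overlaps EV2

EV2: starts 9:30am before EV6 ends 10:00am, and ends 10:30am after EV6 starts 7:30am → overlap.
EV3: starts 10:00am at or after EV6 ends 10:00am → clear.
EV4: starts 2:30pm at or after EV6 ends 10:00am → clear.
EV1: starts 4:30pm at or after EV6 ends 10:00am → clear.
EV5: starts 5:30pm at or after EV6 ends 10:00am → clear.
EV6 overlaps EV2.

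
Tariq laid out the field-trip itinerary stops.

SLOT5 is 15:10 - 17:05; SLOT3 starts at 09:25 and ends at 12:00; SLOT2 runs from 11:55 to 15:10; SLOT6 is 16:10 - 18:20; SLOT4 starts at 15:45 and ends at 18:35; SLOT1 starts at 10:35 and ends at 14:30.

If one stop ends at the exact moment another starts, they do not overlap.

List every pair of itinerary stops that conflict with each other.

SLOT1 & SLOT2, SLOT1 & SLOT3, SLOT2 & SLOT3, SLOT4 & SLOT5, SLOT4 & SLOT6, SLOT5 & SLOT6

Sorted by start: SLOT3, SLOT1, SLOT2, SLOT5, SLOT4, SLOT6.
SLOT1 starts before SLOT3 ends → SLOT3 and SLOT1 overlap.
SLOT2 starts before SLOT3 ends → SLOT3 and SLOT2 overlap.
SLOT5 starts after SLOT3 ends — done with SLOT3.
SLOT2 starts before SLOT1 ends → SLOT1 and SLOT2 overlap.
SLOT5 starts after SLOT1 ends — done with SLOT1.
SLOT5 starts exactly when SLOT2 ends (back-to-back, no overlap) — done with SLOT2.
SLOT4 starts before SLOT5 ends → SLOT5 and SLOT4 overlap.
SLOT6 starts before SLOT5 ends → SLOT5 and SLOT6 overlap.
SLOT6 starts before SLOT4 ends → SLOT4 and SLOT6 overlap.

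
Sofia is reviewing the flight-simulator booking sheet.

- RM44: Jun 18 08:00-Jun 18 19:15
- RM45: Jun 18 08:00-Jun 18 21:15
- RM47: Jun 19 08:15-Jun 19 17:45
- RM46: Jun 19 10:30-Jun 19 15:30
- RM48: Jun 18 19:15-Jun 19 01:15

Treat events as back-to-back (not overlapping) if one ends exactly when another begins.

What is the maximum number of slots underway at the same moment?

2

Sweep the timeline, counting +1 at each start and −1 at each end (ends before starts at a tie):
Jun 18 08:00 start RM44 → 1
Jun 18 08:00 start RM45 → 2
Jun 18 19:15 end RM44 → 1
Jun 18 19:15 start RM48 → 2
Jun 18 21:15 end RM45 → 1
Jun 19 01:15 end RM48 → 0
Jun 19 08:15 start RM47 → 1
Jun 19 10:30 start RM46 → 2
Jun 19 15:30 end RM46 → 1
Jun 19 17:45 end RM47 → 0
Peak is 2, at Jun 18 08:00 (RM44, RM45).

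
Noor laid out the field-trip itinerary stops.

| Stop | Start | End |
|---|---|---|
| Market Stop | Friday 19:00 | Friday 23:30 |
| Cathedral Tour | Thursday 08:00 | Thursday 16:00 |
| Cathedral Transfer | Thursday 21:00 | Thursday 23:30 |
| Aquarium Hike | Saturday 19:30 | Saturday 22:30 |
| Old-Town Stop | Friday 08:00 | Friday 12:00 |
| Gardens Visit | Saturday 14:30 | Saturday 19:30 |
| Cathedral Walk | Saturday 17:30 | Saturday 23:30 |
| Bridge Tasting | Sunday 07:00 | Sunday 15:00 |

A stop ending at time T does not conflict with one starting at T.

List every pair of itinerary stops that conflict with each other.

Two intervals overlap when each starts before the other ends.
Sorted by start: Cathedral Tour, Cathedral Transfer, Old-Town Stop, Market Stop, Gardens Visit, Cathedral Walk, Aquarium Hike, Bridge Tasting.
Cathedral Transfer starts after Cathedral Tour ends, so Cathedral Tour has no further overlaps.
Old-Town Stop starts after Cathedral Transfer ends, so Cathedral Transfer has no further overlaps.
Market Stop starts after Old-Town Stop ends, so Old-Town Stop has no further overlaps.
Gardens Visit starts after Market Stop ends, so Market Stop has no further overlaps.
Cathedral Walk starts before Gardens Visit ends → Gardens Visit and Cathedral Walk overlap.
Aquarium Hike starts exactly when Gardens Visit ends (back-to-back, no overlap), so Gardens Visit has no further overlaps.
Aquarium Hike starts before Cathedral Walk ends → Cathedral Walk and Aquarium Hike overlap.
Bridge Tasting starts after Cathedral Walk ends.
Bridge Tasting starts after Aquarium Hike ends.

Aquarium Hike & Cathedral Walk, Cathedral Walk & Gardens Visit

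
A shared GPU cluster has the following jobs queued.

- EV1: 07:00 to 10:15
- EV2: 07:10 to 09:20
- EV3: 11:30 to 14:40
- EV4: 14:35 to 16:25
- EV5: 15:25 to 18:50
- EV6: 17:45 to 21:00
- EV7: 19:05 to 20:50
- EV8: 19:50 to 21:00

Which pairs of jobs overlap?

EV1 & EV2, EV3 & EV4, EV4 & EV5, EV5 & EV6, EV6 & EV7, EV6 & EV8, EV7 & EV8

Two intervals overlap when each starts before the other ends.
Sorted by start: EV1, EV2, EV3, EV4, EV5, EV6, EV7, EV8.
EV2 starts before EV1 ends → EV1 and EV2 overlap.
EV3 starts after EV1 ends, so EV1 has no further overlaps.
EV3 starts after EV2 ends, so EV2 has no further overlaps.
EV4 starts before EV3 ends → EV3 and EV4 overlap.
EV5 starts after EV3 ends, so EV3 has no further overlaps.
EV5 starts before EV4 ends → EV4 and EV5 overlap.
EV6 starts after EV4 ends, so EV4 has no further overlaps.
EV6 starts before EV5 ends → EV5 and EV6 overlap.
EV7 starts after EV5 ends, so EV5 has no further overlaps.
EV7 starts before EV6 ends → EV6 and EV7 overlap.
EV8 starts before EV6 ends → EV6 and EV8 overlap.
EV8 starts before EV7 ends → EV7 and EV8 overlap.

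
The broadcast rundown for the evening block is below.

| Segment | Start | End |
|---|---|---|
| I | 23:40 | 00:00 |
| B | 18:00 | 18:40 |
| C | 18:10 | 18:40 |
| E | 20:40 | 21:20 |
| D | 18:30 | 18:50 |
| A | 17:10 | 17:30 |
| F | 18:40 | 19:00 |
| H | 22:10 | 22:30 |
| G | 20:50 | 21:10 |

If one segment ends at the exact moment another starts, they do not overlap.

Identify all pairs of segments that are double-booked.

B & C, B & D, C & D, D & F, E & G

Sorted by start: A, B, C, D, F, E, G, H, I.
B starts after A ends; A is clear from here.
C starts before B ends → B and C overlap.
D starts before B ends → B and D overlap.
F starts exactly when B ends (back-to-back, no overlap); B is clear from here.
D starts before C ends → C and D overlap.
F starts exactly when C ends (back-to-back, no overlap); C is clear from here.
F starts before D ends → D and F overlap.
E starts after D ends; D is clear from here.
E starts after F ends; F is clear from here.
G starts before E ends → E and G overlap.
H starts after E ends; E is clear from here.
H starts after G ends; G is clear from here.
I starts after H ends.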